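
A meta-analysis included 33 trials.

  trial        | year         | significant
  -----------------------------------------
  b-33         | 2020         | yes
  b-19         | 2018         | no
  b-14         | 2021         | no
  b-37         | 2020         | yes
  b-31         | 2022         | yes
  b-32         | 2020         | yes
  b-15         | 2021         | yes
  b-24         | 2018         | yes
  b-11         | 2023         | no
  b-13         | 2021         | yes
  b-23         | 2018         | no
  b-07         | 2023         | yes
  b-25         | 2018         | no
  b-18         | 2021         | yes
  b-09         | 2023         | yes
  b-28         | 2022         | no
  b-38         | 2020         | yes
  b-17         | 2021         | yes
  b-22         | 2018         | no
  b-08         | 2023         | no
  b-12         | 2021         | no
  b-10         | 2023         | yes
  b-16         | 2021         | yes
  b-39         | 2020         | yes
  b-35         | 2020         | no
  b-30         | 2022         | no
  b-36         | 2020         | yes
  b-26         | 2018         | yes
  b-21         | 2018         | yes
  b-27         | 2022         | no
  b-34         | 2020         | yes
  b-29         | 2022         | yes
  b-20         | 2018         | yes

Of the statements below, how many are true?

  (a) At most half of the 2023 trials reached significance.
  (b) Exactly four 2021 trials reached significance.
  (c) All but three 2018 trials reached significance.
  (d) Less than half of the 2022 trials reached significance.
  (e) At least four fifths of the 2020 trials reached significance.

(a) 2023: |A| = 5, |A ∩ B| = 3; needs |A ∩ B| ≤ |A ∖ B| — false.
(b) 2021: |A| = 7, |A ∩ B| = 5; needs |A ∩ B| = 4 — false.
(c) 2018: |A| = 8, |A ∩ B| = 4; needs |A ∖ B| = 3 — false.
(d) 2022: |A| = 5, |A ∩ B| = 2; needs |A ∩ B| < |A ∖ B| — true.
(e) 2020: |A| = 8, |A ∩ B| = 7; needs |A ∩ B| / |A| ≥ 4/5 — true.

2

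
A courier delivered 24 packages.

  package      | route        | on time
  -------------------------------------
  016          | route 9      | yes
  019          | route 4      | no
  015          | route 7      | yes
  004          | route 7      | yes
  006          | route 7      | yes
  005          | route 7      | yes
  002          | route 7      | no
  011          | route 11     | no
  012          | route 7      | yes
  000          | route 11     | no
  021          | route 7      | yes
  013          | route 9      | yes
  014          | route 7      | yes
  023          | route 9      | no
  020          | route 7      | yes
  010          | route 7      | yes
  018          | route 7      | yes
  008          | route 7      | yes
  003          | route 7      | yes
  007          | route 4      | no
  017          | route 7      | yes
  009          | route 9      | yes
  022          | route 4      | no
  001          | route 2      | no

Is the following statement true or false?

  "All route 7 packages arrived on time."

False

Truth condition: A ⊆ B, i.e. every element of A is in B (|A ∖ B| = 0).
A (the restrictor) = {015, 004, 006, 005, 002, 012, 021, 014, 020, 010, 018, 008, 003, 017}, |A| = 14.
A ∖ B = {002}, so |A ∖ B| = 1.
So the statement is false.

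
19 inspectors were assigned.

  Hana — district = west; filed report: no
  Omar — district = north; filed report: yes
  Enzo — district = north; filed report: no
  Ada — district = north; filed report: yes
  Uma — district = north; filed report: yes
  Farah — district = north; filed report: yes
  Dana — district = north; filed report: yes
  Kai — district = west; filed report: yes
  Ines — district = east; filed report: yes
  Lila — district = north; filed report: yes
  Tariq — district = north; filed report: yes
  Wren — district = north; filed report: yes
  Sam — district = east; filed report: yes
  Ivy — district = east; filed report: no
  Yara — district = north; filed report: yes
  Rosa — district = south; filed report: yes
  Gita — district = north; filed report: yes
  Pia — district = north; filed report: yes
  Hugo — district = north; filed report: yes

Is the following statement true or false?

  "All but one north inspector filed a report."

'All but one north inspector filed a report' holds iff |A ∖ B| = 1.
A (the restrictor) = {Omar, Enzo, Ada, Uma, Farah, Dana, Lila, Tariq, Wren, Yara, Gita, Pia, Hugo}, |A| = 13.
A ∖ B = {Enzo}, so |A ∖ B| = 1.
|A ∖ B| = 1, so the statement is true.

True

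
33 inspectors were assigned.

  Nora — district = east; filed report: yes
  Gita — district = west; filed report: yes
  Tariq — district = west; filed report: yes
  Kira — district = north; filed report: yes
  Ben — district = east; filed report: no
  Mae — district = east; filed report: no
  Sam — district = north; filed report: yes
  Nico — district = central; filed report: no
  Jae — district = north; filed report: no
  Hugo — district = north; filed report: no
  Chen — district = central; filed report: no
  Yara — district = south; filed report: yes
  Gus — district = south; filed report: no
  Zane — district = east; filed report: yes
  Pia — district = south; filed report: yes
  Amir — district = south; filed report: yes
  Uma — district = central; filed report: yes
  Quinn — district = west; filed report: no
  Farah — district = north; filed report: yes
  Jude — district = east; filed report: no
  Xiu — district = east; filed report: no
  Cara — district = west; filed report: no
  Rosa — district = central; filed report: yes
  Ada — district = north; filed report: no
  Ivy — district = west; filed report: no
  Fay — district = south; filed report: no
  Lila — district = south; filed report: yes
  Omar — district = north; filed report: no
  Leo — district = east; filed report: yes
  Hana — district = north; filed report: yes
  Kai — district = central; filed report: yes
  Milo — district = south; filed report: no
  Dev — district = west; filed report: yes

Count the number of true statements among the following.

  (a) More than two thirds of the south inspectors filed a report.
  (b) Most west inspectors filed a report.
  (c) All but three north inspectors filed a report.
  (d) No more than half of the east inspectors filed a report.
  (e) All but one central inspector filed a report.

(a) south: |A| = 7, |A ∩ B| = 4; needs |A ∩ B| / |A| > 2/3 — false.
(b) west: |A| = 6, |A ∩ B| = 3; needs |A ∩ B| > |A ∖ B| — false.
(c) north: |A| = 8, |A ∩ B| = 4; needs |A ∖ B| = 3 — false.
(d) east: |A| = 7, |A ∩ B| = 3; needs |A ∩ B| ≤ |A ∖ B| — true.
(e) central: |A| = 5, |A ∩ B| = 3; needs |A ∖ B| = 1 — false.

1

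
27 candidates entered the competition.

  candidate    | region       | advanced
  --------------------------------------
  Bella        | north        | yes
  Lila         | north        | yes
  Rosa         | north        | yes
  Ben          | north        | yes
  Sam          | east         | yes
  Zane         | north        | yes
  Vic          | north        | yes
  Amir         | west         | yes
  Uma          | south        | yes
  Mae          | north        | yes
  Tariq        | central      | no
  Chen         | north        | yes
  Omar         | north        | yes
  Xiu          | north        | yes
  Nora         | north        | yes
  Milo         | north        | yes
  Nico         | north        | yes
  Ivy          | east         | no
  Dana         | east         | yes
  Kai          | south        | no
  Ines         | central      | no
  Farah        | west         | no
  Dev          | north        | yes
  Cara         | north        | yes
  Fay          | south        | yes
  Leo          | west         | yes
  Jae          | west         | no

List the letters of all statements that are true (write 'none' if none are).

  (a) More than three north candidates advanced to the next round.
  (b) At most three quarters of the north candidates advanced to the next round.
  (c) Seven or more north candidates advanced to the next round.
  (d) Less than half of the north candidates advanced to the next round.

|A| = 15, |A ∩ B| = 15, |A ∖ B| = 0.
(a) |A ∩ B| > 3: holds.
(b) |A ∩ B| / |A| ≤ 3/4: fails.
(c) |A ∩ B| ≥ 7: holds.
(d) |A ∩ B| < |A ∖ B|: fails.

(a), (c)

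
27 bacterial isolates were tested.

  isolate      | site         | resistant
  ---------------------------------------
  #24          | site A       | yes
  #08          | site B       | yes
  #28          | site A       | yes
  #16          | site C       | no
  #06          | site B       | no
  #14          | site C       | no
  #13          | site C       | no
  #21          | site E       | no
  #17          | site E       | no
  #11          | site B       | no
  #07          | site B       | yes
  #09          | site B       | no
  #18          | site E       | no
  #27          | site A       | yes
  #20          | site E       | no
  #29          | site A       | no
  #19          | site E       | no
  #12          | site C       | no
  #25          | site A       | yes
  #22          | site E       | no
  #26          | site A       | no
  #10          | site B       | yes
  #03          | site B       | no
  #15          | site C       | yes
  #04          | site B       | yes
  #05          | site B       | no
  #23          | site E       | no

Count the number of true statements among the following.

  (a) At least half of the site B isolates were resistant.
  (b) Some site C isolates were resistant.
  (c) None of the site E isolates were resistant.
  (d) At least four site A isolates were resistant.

3

(a) site B: |A| = 9, |A ∩ B| = 4; needs |A ∩ B| ≥ |A ∖ B| — false.
(b) site C: |A| = 5, |A ∩ B| = 1; needs A ∩ B ≠ ∅ (|A ∩ B| ≥ 1) — true.
(c) site E: |A| = 7, |A ∩ B| = 0; needs A ∩ B = ∅ (|A ∩ B| = 0) — true.
(d) site A: |A| = 6, |A ∩ B| = 4; needs |A ∩ B| ≥ 4 — true.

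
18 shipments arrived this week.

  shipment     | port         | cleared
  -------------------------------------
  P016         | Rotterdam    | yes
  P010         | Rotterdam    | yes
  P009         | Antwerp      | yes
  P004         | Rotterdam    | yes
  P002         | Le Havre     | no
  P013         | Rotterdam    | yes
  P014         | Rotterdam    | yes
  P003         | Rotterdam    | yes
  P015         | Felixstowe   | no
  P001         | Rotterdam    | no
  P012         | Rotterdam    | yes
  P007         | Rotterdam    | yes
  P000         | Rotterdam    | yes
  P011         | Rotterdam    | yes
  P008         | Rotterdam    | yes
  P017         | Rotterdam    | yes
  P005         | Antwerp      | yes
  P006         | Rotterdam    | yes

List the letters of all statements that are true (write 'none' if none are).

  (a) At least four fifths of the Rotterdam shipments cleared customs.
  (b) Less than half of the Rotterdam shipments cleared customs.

|A| = 14, |A ∩ B| = 13, |A ∖ B| = 1.
(a) |A ∩ B| / |A| ≥ 4/5: holds.
(b) |A ∩ B| < |A ∖ B|: fails.

(a)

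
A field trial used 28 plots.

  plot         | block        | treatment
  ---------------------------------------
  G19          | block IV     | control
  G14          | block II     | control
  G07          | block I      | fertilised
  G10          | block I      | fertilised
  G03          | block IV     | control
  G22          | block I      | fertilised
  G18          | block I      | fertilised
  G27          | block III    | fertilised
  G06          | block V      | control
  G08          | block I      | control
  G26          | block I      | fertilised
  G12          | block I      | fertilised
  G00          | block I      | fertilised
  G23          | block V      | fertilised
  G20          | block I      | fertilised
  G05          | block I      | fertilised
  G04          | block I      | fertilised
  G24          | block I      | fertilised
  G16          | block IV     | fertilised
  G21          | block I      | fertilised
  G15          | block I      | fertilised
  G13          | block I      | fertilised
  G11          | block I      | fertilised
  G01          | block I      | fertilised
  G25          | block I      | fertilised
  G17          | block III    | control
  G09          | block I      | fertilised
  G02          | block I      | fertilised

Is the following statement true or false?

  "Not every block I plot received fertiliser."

True

The determiner here denotes the relation: A ⊄ B (|A ∖ B| ≥ 1).
|A| = 20, |A ∩ B| = 19, |A ∖ B| = 1.
So the statement is true.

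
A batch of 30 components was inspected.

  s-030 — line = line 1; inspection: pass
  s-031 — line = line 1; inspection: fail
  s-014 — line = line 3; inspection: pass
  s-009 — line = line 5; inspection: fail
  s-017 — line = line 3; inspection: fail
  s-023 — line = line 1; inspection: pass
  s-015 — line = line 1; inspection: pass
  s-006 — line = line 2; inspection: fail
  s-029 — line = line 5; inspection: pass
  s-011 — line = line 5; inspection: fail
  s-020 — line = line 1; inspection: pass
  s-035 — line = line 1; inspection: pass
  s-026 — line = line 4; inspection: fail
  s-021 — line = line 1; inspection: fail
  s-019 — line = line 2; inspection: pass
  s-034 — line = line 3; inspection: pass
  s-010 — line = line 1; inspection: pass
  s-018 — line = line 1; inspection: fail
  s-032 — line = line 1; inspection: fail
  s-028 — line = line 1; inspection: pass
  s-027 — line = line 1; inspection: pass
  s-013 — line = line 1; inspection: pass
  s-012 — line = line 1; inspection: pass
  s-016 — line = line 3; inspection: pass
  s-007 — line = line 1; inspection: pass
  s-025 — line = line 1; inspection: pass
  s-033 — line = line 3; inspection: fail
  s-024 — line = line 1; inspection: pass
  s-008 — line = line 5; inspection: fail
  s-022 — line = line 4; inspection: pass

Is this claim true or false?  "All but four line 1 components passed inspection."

'All but four line 1 components passed inspection' holds iff |A ∖ B| = 4.
|A| = 17, |A ∩ B| = 13, |A ∖ B| = 4.
|A ∖ B| = 4, so the statement is true.

True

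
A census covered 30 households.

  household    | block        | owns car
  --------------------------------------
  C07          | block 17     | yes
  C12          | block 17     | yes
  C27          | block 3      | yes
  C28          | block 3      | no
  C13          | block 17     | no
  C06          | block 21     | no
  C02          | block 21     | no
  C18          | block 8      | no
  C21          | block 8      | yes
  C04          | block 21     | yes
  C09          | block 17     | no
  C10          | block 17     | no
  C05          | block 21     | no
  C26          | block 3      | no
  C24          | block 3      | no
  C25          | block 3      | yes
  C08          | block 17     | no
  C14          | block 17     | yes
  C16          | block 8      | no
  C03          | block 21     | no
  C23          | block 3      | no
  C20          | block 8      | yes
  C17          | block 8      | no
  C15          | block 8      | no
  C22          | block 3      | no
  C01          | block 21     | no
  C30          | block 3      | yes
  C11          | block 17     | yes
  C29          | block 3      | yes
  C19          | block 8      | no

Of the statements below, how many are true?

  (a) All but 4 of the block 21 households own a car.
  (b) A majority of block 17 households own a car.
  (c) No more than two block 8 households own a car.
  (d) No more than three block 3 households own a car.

(a) block 21: |A| = 6, |A ∩ B| = 1; needs |A ∖ B| = 4 — false.
(b) block 17: |A| = 8, |A ∩ B| = 4; needs |A ∩ B| > |A ∖ B| — false.
(c) block 8: |A| = 7, |A ∩ B| = 2; needs |A ∩ B| ≤ 2 — true.
(d) block 3: |A| = 9, |A ∩ B| = 4; needs |A ∩ B| ≤ 3 — false.

1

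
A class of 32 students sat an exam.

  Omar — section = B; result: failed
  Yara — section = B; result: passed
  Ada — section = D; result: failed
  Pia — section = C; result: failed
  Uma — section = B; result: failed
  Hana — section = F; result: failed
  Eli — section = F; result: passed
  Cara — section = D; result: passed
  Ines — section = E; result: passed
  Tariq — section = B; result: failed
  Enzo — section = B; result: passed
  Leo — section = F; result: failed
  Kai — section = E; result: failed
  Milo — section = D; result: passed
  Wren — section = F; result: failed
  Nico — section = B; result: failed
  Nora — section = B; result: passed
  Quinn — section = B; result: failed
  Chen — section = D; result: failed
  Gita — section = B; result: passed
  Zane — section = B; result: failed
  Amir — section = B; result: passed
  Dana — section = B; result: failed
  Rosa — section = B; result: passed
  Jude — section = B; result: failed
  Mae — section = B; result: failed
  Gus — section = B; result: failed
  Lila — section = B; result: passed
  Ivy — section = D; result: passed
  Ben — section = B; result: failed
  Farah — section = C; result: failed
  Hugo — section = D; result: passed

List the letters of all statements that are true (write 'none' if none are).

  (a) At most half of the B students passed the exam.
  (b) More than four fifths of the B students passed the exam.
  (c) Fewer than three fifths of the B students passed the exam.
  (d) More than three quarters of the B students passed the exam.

(a), (c)

|A| = 18, |A ∩ B| = 7, |A ∖ B| = 11.
(a) |A ∩ B| ≤ |A ∖ B|: holds.
(b) |A ∩ B| / |A| > 4/5: fails.
(c) |A ∩ B| / |A| < 3/5: holds.
(d) |A ∩ B| / |A| > 3/4: fails.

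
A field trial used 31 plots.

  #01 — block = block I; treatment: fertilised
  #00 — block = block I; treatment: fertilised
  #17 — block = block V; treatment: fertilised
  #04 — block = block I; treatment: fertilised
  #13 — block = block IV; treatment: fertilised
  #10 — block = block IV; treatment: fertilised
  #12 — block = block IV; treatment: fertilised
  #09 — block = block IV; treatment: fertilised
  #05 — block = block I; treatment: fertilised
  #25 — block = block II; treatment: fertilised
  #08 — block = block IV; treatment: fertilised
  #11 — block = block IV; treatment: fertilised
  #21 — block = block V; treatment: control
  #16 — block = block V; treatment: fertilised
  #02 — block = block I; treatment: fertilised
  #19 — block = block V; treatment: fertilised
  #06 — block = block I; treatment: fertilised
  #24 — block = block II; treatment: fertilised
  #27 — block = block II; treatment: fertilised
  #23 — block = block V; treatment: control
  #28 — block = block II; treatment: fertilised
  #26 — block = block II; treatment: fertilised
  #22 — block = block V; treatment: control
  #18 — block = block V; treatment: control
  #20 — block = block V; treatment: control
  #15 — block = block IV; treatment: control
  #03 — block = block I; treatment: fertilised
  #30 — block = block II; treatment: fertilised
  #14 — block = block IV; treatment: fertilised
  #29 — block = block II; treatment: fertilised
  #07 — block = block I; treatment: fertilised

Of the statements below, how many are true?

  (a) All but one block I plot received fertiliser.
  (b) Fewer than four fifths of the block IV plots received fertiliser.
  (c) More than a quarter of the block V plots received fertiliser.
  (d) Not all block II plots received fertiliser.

1

(a) block I: |A| = 8, |A ∩ B| = 8; needs |A ∖ B| = 1 — false.
(b) block IV: |A| = 8, |A ∩ B| = 7; needs |A ∩ B| / |A| < 4/5 — false.
(c) block V: |A| = 8, |A ∩ B| = 3; needs |A ∩ B| / |A| > 1/4 — true.
(d) block II: |A| = 7, |A ∩ B| = 7; needs A ⊄ B (|A ∖ B| ≥ 1) — false.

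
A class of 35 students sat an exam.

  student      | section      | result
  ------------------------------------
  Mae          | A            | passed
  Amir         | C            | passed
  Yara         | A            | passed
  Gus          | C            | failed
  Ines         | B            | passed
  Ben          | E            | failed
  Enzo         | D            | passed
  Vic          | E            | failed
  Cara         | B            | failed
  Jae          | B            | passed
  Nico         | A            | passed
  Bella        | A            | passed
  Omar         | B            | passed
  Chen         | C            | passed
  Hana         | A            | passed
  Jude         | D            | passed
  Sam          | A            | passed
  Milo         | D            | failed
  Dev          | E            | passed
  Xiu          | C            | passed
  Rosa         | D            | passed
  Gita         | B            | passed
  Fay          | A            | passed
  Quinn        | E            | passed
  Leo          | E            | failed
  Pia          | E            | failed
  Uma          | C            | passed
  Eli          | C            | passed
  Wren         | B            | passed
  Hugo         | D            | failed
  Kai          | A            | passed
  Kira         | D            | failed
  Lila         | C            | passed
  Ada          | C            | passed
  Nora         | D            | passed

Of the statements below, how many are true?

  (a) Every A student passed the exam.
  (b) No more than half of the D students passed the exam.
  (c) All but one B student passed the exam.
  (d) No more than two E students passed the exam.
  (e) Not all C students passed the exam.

(a) A: |A| = 8, |A ∩ B| = 8; needs A ⊆ B, i.e. every element of A is in B (|A ∖ B| = 0) — true.
(b) D: |A| = 7, |A ∩ B| = 4; needs |A ∩ B| ≤ |A ∖ B| — false.
(c) B: |A| = 6, |A ∩ B| = 5; needs |A ∖ B| = 1 — true.
(d) E: |A| = 6, |A ∩ B| = 2; needs |A ∩ B| ≤ 2 — true.
(e) C: |A| = 8, |A ∩ B| = 7; needs A ⊄ B (|A ∖ B| ≥ 1) — true.

4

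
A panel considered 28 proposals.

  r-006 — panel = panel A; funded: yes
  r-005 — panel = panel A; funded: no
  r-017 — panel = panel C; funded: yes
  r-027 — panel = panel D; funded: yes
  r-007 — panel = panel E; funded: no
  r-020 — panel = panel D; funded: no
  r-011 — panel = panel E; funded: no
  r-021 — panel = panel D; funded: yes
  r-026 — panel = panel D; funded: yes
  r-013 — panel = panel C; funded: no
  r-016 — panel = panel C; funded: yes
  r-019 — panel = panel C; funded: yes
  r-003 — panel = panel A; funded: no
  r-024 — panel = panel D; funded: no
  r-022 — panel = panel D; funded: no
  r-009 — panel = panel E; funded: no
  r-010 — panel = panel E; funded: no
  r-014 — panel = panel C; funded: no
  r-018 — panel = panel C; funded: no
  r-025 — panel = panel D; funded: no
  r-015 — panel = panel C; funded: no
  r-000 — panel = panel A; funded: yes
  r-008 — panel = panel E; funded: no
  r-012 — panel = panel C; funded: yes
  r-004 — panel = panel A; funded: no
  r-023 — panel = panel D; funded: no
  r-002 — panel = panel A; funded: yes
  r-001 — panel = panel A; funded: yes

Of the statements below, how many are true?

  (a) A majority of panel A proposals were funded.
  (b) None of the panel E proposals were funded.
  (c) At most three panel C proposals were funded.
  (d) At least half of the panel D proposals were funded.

2

(a) panel A: |A| = 7, |A ∩ B| = 4; needs |A ∩ B| > |A ∖ B| — true.
(b) panel E: |A| = 5, |A ∩ B| = 0; needs A ∩ B = ∅ (|A ∩ B| = 0) — true.
(c) panel C: |A| = 8, |A ∩ B| = 4; needs |A ∩ B| ≤ 3 — false.
(d) panel D: |A| = 8, |A ∩ B| = 3; needs |A ∩ B| ≥ |A ∖ B| — false.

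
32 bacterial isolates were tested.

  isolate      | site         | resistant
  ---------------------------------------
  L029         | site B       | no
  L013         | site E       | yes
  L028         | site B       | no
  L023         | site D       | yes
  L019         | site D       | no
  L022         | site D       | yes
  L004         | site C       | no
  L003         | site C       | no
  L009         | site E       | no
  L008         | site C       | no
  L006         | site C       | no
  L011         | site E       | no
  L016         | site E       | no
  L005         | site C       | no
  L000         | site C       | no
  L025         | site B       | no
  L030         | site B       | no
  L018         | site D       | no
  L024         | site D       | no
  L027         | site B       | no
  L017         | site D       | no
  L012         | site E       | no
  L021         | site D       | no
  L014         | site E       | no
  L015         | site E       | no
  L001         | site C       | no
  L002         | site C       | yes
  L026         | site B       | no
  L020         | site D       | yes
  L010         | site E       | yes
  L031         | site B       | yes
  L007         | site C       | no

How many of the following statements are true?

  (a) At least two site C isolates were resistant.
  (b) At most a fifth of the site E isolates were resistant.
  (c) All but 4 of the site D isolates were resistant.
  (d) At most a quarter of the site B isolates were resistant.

1

(a) site C: |A| = 9, |A ∩ B| = 1; needs |A ∩ B| ≥ 2 — false.
(b) site E: |A| = 8, |A ∩ B| = 2; needs |A ∩ B| / |A| ≤ 1/5 — false.
(c) site D: |A| = 8, |A ∩ B| = 3; needs |A ∖ B| = 4 — false.
(d) site B: |A| = 7, |A ∩ B| = 1; needs |A ∩ B| / |A| ≤ 1/4 — true.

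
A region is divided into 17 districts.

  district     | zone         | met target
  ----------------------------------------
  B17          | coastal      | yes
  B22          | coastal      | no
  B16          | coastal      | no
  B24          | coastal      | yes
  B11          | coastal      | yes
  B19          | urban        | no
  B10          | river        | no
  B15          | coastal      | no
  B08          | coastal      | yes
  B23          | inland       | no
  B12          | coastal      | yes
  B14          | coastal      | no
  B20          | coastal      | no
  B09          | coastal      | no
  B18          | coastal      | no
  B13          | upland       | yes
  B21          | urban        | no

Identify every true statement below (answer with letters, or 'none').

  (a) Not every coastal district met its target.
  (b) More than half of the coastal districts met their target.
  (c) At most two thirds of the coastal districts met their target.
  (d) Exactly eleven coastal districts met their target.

|A| = 12, |A ∩ B| = 5, |A ∖ B| = 7.
(a) A ⊄ B (|A ∖ B| ≥ 1): holds.
(b) |A ∩ B| > |A ∖ B|: fails.
(c) |A ∩ B| / |A| ≤ 2/3: holds.
(d) |A ∩ B| = 11: fails.

(a), (c)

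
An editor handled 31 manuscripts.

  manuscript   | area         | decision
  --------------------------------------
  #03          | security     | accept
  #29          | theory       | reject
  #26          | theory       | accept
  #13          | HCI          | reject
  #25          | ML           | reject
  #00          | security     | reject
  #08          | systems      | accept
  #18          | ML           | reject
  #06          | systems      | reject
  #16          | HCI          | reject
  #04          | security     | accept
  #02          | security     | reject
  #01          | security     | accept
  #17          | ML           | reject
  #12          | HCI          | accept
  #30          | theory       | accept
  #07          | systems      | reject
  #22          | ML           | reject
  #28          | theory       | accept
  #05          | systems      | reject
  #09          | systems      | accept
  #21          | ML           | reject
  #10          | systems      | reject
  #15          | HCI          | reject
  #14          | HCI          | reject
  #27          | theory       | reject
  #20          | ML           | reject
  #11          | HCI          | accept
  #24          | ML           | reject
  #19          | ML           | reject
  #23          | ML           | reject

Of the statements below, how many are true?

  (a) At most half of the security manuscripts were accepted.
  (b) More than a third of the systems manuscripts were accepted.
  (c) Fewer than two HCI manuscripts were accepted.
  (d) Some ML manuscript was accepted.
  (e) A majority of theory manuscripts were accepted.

1

(a) security: |A| = 5, |A ∩ B| = 3; needs |A ∩ B| ≤ |A ∖ B| — false.
(b) systems: |A| = 6, |A ∩ B| = 2; needs |A ∩ B| / |A| > 1/3 — false.
(c) HCI: |A| = 6, |A ∩ B| = 2; needs |A ∩ B| < 2 — false.
(d) ML: |A| = 9, |A ∩ B| = 0; needs A ∩ B ≠ ∅ (|A ∩ B| ≥ 1) — false.
(e) theory: |A| = 5, |A ∩ B| = 3; needs |A ∩ B| > |A ∖ B| — true.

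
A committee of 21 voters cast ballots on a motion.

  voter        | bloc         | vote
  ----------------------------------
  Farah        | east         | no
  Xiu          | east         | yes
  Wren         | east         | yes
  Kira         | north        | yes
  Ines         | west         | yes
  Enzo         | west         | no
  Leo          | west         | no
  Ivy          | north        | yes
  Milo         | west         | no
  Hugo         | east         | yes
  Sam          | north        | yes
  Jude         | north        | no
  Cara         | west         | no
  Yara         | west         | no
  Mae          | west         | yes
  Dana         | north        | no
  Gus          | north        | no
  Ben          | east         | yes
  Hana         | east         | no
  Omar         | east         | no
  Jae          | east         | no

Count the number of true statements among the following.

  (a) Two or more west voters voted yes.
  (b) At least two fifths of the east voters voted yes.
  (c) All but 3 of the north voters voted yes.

3

(a) west: |A| = 7, |A ∩ B| = 2; needs |A ∩ B| ≥ 2 — true.
(b) east: |A| = 8, |A ∩ B| = 4; needs |A ∩ B| / |A| ≥ 2/5 — true.
(c) north: |A| = 6, |A ∩ B| = 3; needs |A ∖ B| = 3 — true.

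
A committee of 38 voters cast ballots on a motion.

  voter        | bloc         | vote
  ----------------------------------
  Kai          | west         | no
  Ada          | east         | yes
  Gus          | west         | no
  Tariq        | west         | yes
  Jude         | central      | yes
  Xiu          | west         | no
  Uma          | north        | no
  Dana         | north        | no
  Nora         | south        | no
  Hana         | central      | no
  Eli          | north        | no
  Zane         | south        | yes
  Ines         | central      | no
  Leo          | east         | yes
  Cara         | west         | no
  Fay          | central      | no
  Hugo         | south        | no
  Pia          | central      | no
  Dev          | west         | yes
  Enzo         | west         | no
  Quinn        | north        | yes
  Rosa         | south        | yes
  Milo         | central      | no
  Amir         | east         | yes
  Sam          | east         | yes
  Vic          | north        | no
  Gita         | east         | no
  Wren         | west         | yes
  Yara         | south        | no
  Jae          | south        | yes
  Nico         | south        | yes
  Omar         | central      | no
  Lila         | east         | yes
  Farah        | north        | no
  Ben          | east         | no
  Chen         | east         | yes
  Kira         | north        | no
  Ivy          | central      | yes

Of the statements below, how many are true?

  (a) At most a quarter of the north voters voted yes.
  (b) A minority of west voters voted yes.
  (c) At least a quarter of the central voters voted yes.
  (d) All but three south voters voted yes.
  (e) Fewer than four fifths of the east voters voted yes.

5

(a) north: |A| = 7, |A ∩ B| = 1; needs |A ∩ B| / |A| ≤ 1/4 — true.
(b) west: |A| = 8, |A ∩ B| = 3; needs |A ∩ B| < |A ∖ B| — true.
(c) central: |A| = 8, |A ∩ B| = 2; needs |A ∩ B| / |A| ≥ 1/4 — true.
(d) south: |A| = 7, |A ∩ B| = 4; needs |A ∖ B| = 3 — true.
(e) east: |A| = 8, |A ∩ B| = 6; needs |A ∩ B| / |A| < 4/5 — true.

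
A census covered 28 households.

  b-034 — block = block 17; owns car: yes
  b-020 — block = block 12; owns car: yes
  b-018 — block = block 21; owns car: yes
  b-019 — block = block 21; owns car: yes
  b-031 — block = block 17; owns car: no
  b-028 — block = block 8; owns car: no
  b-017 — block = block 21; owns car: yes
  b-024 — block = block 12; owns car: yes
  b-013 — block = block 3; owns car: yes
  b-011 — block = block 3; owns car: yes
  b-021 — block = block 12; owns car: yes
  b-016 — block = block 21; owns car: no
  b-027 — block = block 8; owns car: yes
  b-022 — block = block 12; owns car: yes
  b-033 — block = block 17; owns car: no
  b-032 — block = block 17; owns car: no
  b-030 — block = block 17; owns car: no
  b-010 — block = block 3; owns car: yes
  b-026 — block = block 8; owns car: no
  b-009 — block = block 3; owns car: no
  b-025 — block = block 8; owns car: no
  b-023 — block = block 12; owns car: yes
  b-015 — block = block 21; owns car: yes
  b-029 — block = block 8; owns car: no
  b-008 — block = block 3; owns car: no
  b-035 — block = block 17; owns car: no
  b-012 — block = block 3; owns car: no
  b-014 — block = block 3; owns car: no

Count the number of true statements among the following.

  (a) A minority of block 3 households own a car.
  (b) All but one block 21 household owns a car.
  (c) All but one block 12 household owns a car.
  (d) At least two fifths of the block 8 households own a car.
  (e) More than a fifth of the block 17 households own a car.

2

(a) block 3: |A| = 7, |A ∩ B| = 3; needs |A ∩ B| < |A ∖ B| — true.
(b) block 21: |A| = 5, |A ∩ B| = 4; needs |A ∖ B| = 1 — true.
(c) block 12: |A| = 5, |A ∩ B| = 5; needs |A ∖ B| = 1 — false.
(d) block 8: |A| = 5, |A ∩ B| = 1; needs |A ∩ B| / |A| ≥ 2/5 — false.
(e) block 17: |A| = 6, |A ∩ B| = 1; needs |A ∩ B| / |A| > 1/5 — false.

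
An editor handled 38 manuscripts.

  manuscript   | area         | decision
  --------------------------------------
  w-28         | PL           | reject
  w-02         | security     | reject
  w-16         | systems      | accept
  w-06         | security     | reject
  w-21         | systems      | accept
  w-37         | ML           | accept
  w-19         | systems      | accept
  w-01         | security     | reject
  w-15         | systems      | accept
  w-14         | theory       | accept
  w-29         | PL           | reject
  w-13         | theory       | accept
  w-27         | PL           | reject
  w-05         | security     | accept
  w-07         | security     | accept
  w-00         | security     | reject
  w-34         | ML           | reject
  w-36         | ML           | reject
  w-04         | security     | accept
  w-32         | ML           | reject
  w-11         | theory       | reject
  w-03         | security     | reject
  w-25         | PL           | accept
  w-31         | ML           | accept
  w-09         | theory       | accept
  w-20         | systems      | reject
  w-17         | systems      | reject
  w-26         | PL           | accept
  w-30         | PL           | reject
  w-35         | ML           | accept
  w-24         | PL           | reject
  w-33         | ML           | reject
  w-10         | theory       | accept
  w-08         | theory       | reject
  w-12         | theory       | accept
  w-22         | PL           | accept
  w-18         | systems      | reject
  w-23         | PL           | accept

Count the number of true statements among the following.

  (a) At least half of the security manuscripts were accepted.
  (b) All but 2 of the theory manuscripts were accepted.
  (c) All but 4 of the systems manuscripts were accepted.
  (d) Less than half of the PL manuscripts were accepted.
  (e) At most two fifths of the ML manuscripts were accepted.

(a) security: |A| = 8, |A ∩ B| = 3; needs |A ∩ B| ≥ |A ∖ B| — false.
(b) theory: |A| = 7, |A ∩ B| = 5; needs |A ∖ B| = 2 — true.
(c) systems: |A| = 7, |A ∩ B| = 4; needs |A ∖ B| = 4 — false.
(d) PL: |A| = 9, |A ∩ B| = 4; needs |A ∩ B| < |A ∖ B| — true.
(e) ML: |A| = 7, |A ∩ B| = 3; needs |A ∩ B| / |A| ≤ 2/5 — false.

2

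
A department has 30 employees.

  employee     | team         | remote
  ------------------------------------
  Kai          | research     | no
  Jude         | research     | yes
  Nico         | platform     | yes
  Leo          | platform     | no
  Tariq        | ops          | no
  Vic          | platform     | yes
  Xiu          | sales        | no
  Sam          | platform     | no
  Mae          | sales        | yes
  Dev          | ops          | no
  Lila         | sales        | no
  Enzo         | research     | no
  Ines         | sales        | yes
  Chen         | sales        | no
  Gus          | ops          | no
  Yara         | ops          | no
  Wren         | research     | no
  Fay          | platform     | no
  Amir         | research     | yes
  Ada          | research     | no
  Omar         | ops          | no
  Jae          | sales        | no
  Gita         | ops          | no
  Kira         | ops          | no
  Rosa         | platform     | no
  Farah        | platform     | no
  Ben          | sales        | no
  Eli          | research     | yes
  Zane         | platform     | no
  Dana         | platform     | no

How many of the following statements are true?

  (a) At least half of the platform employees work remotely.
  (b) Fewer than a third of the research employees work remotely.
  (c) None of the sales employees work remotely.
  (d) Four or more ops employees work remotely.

(a) platform: |A| = 9, |A ∩ B| = 2; needs |A ∩ B| ≥ |A ∖ B| — false.
(b) research: |A| = 7, |A ∩ B| = 3; needs |A ∩ B| / |A| < 1/3 — false.
(c) sales: |A| = 7, |A ∩ B| = 2; needs A ∩ B = ∅ (|A ∩ B| = 0) — false.
(d) ops: |A| = 7, |A ∩ B| = 0; needs |A ∩ B| ≥ 4 — false.

0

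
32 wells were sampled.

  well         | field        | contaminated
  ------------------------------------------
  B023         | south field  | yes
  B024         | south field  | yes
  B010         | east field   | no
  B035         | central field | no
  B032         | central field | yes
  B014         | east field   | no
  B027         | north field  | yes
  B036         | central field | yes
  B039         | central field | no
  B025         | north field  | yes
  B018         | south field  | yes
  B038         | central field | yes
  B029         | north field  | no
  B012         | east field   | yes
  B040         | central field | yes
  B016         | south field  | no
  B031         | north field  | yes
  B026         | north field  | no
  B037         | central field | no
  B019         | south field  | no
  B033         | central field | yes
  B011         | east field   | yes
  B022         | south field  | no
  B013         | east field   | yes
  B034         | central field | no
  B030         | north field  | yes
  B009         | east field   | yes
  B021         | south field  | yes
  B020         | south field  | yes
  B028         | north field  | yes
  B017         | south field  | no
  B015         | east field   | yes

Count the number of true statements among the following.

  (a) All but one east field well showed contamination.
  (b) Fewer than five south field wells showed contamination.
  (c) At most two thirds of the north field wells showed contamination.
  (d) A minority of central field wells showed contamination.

0

(a) east field: |A| = 7, |A ∩ B| = 5; needs |A ∖ B| = 1 — false.
(b) south field: |A| = 9, |A ∩ B| = 5; needs |A ∩ B| < 5 — false.
(c) north field: |A| = 7, |A ∩ B| = 5; needs |A ∩ B| / |A| ≤ 2/3 — false.
(d) central field: |A| = 9, |A ∩ B| = 5; needs |A ∩ B| < |A ∖ B| — false.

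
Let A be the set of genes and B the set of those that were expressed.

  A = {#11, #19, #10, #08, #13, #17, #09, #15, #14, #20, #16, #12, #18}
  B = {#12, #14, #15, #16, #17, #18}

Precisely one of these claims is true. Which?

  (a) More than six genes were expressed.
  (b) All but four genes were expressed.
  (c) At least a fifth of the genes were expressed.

(c)

|A| = 13, |A ∩ B| = 6, |A ∖ B| = 7.
(a) requires |A ∩ B| > 6: false.
(b) requires |A ∖ B| = 4: false.
(c) requires |A ∩ B| / |A| ≥ 1/5: true.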